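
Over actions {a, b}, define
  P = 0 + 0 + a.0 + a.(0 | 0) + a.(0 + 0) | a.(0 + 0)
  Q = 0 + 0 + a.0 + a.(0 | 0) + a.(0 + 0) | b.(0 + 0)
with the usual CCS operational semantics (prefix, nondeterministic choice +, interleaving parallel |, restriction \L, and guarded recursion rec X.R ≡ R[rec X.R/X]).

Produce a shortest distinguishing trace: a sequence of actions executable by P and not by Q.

P's transition system — 6 states:
  m0 = 0 + 0 + a.0 + a.(0 | 0) + a.(0 + 0) | a.(0 + 0) :: ··a··> m1, ··a··> m2, ··a··> m3, ··a··> m4
  m1 = (0 + 0) | a.(0 + 0) :: ··a··> m5
  m2 = 0 :: ·
  m3 = 0 | 0 :: ·
  m4 = a.(0 + 0) | (0 + 0) :: ··a··> m5
  m5 = (0 + 0) | (0 + 0) :: ·
Q's transition system — 6 states:
  n0 = 0 + 0 + a.0 + a.(0 | 0) + a.(0 + 0) | b.(0 + 0) :: ··a··> n1, ··a··> n2, ··a··> n3, ··b··> n4
  n1 = (0 + 0) | b.(0 + 0) :: ··b··> n5
  n2 = 0 :: ·
  n3 = 0 | 0 :: ·
  n4 = a.(0 + 0) | (0 + 0) :: ··a··> n5
  n5 = (0 + 0) | (0 + 0) :: ·
Executing aa from P (initial set {m0}):
  after a @ step 1: {m1, m2, m3, m4}
  after a @ step 2: {m5}
  ✓ P
Executing aa from Q (initial set {n0}):
  after a @ step 1: {n1, n2, n3}
  after a @ step 2: ∅ (Q stuck)

aa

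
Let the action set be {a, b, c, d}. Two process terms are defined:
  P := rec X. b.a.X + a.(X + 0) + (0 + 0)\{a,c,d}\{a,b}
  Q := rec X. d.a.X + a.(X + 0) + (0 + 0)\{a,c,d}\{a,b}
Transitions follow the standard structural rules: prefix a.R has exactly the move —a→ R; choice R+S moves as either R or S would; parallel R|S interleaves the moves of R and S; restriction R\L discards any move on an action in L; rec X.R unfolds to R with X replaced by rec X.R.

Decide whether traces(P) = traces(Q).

traces(P) ≠ traces(Q) — witness ⟨b⟩

LTS(P): 3 reachable states
  u0 = rec X. b.a.X + a.(X + 0) + (0 + 0)\{a,c,d}\{a,b} ⊢ ··a··> u1, ··b··> u2
  u1 = (rec X. b.a.X + a.(X + 0) + (0 + 0)\{a,c,d}\{a,b}) + 0 ⊢ ··a··> u1, ··b··> u2
  u2 = a.(rec X. b.a.X + a.(X + 0) + (0 + 0)\{a,c,d}\{a,b}) ⊢ ··a··> u0
LTS(Q): 3 reachable states
  v0 = rec X. d.a.X + a.(X + 0) + (0 + 0)\{a,c,d}\{a,b} ⊢ ··a··> v1, ··d··> v2
  v1 = (rec X. d.a.X + a.(X + 0) + (0 + 0)\{a,c,d}\{a,b}) + 0 ⊢ ··a··> v1, ··d··> v2
  v2 = a.(rec X. d.a.X + a.(X + 0) + (0 + 0)\{a,c,d}\{a,b}) ⊢ ··a··> v0
Trace ⟨b⟩ through P, begin at {u0}:
  step 1 (b): {u2}
  ✓ P
Trace ⟨b⟩ through Q, begin at {v0}:
  step 1 (b): ∅  — Q cannot continue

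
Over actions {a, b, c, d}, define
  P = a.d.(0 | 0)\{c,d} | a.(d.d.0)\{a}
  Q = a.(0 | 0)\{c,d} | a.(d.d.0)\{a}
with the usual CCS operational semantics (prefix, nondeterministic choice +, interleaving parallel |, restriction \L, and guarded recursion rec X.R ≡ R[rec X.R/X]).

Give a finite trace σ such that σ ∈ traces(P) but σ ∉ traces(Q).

aaddd

P's transition system — 12 states:
  m0 = a.d.(0 | 0)\{c,d} | a.(d.d.0)\{a} | ··a··> m1, ··a··> m2
  m1 = a.d.(0 | 0)\{c,d} | (d.d.0)\{a} | ··a··> m3, ··d··> m4
  m2 = d.(0 | 0)\{c,d} | a.(d.d.0)\{a} | ··a··> m3, ··d··> m5
  m3 = d.(0 | 0)\{c,d} | (d.d.0)\{a} | ··d··> m6, ··d··> m7
  m4 = a.d.(0 | 0)\{c,d} | (d.0)\{a} | ··a··> m7, ··d··> m8
  m5 = (0 | 0)\{c,d} | a.(d.d.0)\{a} | ··a··> m6
  m6 = (0 | 0)\{c,d} | (d.d.0)\{a} | ··d··> m9
  m7 = d.(0 | 0)\{c,d} | (d.0)\{a} | ··d··> m10, ··d··> m9
  m8 = a.d.(0 | 0)\{c,d} | 0\{a} | ··a··> m10
  m9 = (0 | 0)\{c,d} | (d.0)\{a} | ··d··> m11
  m10 = d.(0 | 0)\{c,d} | 0\{a} | ··d··> m11
  m11 = (0 | 0)\{c,d} | 0\{a} | (no moves)
Q's transition system — 8 states:
  n0 = a.(0 | 0)\{c,d} | a.(d.d.0)\{a} | ··a··> n1, ··a··> n2
  n1 = (0 | 0)\{c,d} | a.(d.d.0)\{a} | ··a··> n3
  n2 = a.(0 | 0)\{c,d} | (d.d.0)\{a} | ··a··> n3, ··d··> n4
  n3 = (0 | 0)\{c,d} | (d.d.0)\{a} | ··d··> n5
  n4 = a.(0 | 0)\{c,d} | (d.0)\{a} | ··a··> n5, ··d··> n6
  n5 = (0 | 0)\{c,d} | (d.0)\{a} | ··d··> n7
  n6 = a.(0 | 0)\{c,d} | 0\{a} | ··a··> n7
  n7 = (0 | 0)\{c,d} | 0\{a} | (no moves)
Executing aaddd from P (initial set {m0}):
  after a @ step 1: {m1, m2}
  after a @ step 2: {m3}
  after d @ step 3: {m6, m7}
  after d @ step 4: {m10, m9}
  after d @ step 5: {m11}
  P completes σ.
Executing aaddd from Q (initial set {n0}):
  after a @ step 1: {n1, n2}
  after a @ step 2: {n3}
  after d @ step 3: {n5}
  after d @ step 4: {n7}
  after d @ step 5: ∅ (Q stuck)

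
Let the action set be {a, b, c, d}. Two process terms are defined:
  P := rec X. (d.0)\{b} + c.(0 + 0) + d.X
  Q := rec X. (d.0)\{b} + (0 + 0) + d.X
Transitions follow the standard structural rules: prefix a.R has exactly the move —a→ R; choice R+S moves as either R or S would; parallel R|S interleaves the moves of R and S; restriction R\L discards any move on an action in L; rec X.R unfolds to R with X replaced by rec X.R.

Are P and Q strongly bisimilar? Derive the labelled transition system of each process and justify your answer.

Reachable graph of P (3 states):
  s0 = rec X. (d.0)\{b} + c.(0 + 0) + d.X | =c=> s1, =d=> s0, =d=> s2
  s1 = 0 + 0 | ∅
  s2 = 0\{b} | ∅
Reachable graph of Q (2 states):
  t0 = rec X. (d.0)\{b} + (0 + 0) + d.X | =d=> t0, =d=> t1
  t1 = 0\{b} | ∅
Partition-refinement fixed point:
  B0 = {s0}
  B1 = {s1, s2, t1}
  B2 = {t0}
s0 ∈ B0, t0 ∈ B2 → different blocks

not bisimilar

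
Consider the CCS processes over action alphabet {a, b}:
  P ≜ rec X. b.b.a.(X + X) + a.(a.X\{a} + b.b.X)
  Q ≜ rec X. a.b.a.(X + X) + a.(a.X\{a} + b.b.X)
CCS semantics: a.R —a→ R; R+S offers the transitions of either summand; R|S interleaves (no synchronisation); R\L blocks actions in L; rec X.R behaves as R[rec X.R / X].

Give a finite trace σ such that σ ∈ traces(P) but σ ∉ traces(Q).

P's transition system — 9 states:
  u0 = rec X. b.b.a.(X + X) + a.(a.X\{a} + b.b.X) | —a→ u1, —b→ u2
  u1 = a.(rec X. b.b.a.(X + X) + a.(a.X\{a} + b.b.X))\{a} + b.b.(rec X. b.b.a.(X + X) + a.(a.X\{a} + b.b.X)) | —a→ u3, —b→ u4
  u2 = b.a.((rec X. b.b.a.(X + X) + a.(a.X\{a} + b.b.X)) + (rec X. b.b.a.(X + X) + a.(a.X\{a} + b.b.X))) | —b→ u5
  u3 = (rec X. b.b.a.(X + X) + a.(a.X\{a} + b.b.X))\{a} | —b→ u6
  u4 = b.(rec X. b.b.a.(X + X) + a.(a.X\{a} + b.b.X)) | —b→ u0
  u5 = a.((rec X. b.b.a.(X + X) + a.(a.X\{a} + b.b.X)) + (rec X. b.b.a.(X + X) + a.(a.X\{a} + b.b.X))) | —a→ u7
  u6 = (b.a.((rec X. b.b.a.(X + X) + a.(a.X\{a} + b.b.X)) + (rec X. b.b.a.(X + X) + a.(a.X\{a} + b.b.X))))\{a} | —b→ u8
  u7 = (rec X. b.b.a.(X + X) + a.(a.X\{a} + b.b.X)) + (rec X. b.b.a.(X + X) + a.(a.X\{a} + b.b.X)) | —a→ u1, —b→ u2
  u8 = (a.((rec X. b.b.a.(X + X) + a.(a.X\{a} + b.b.X)) + (rec X. b.b.a.(X + X) + a.(a.X\{a} + b.b.X))))\{a} | ·
Q's transition system — 7 states:
  v0 = rec X. a.b.a.(X + X) + a.(a.X\{a} + b.b.X) | —a→ v1, —a→ v2
  v1 = a.(rec X. a.b.a.(X + X) + a.(a.X\{a} + b.b.X))\{a} + b.b.(rec X. a.b.a.(X + X) + a.(a.X\{a} + b.b.X)) | —a→ v3, —b→ v4
  v2 = b.a.((rec X. a.b.a.(X + X) + a.(a.X\{a} + b.b.X)) + (rec X. a.b.a.(X + X) + a.(a.X\{a} + b.b.X))) | —b→ v5
  v3 = (rec X. a.b.a.(X + X) + a.(a.X\{a} + b.b.X))\{a} | ·
  v4 = b.(rec X. a.b.a.(X + X) + a.(a.X\{a} + b.b.X)) | —b→ v0
  v5 = a.((rec X. a.b.a.(X + X) + a.(a.X\{a} + b.b.X)) + (rec X. a.b.a.(X + X) + a.(a.X\{a} + b.b.X))) | —a→ v6
  v6 = (rec X. a.b.a.(X + X) + a.(a.X\{a} + b.b.X)) + (rec X. a.b.a.(X + X) + a.(a.X\{a} + b.b.X)) | —a→ v1, —a→ v2
Run σ = ⟨b⟩ on P: start {u0}
  after b @ step 1: {u2}
  ✓ P
Run σ = ⟨b⟩ on Q: start {v0}
  after b @ step 1: ∅ (Q stuck)

b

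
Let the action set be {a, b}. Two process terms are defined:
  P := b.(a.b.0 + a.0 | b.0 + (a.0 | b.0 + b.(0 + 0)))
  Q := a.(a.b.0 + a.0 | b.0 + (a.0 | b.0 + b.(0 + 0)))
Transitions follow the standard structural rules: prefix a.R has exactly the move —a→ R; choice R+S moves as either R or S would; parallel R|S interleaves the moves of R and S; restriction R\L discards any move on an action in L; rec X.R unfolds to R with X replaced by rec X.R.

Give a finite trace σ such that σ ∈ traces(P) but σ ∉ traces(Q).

b

P's transition system — 8 states:
  s0 = b.(a.b.0 + a.0 | b.0 + (a.0 | b.0 + b.(0 + 0))) :: ··b··> s1
  s1 = a.b.0 + a.0 | b.0 + (a.0 | b.0 + b.(0 + 0)) :: ··a··> s2, ··a··> s3, ··b··> s4, ··b··> s5
  s2 = 0 | b.0 :: ··b··> s6
  s3 = b.0 :: ··b··> s7
  s4 = 0 + 0 :: (no moves)
  s5 = a.0 | 0 :: ··a··> s6
  s6 = 0 | 0 :: (no moves)
  s7 = 0 :: (no moves)
Q's transition system — 8 states:
  t0 = a.(a.b.0 + a.0 | b.0 + (a.0 | b.0 + b.(0 + 0))) :: ··a··> t1
  t1 = a.b.0 + a.0 | b.0 + (a.0 | b.0 + b.(0 + 0)) :: ··a··> t2, ··a··> t3, ··b··> t4, ··b··> t5
  t2 = 0 | b.0 :: ··b··> t6
  t3 = b.0 :: ··b··> t7
  t4 = 0 + 0 :: (no moves)
  t5 = a.0 | 0 :: ··a··> t6
  t6 = 0 | 0 :: (no moves)
  t7 = 0 :: (no moves)
Trace ⟨b⟩ through P, begin at {s0}:
  [1] b ⇒ {s1}
  P completes σ.
Trace ⟨b⟩ through Q, begin at {t0}:
  [1] b ⇒ ∅  — Q cannot continue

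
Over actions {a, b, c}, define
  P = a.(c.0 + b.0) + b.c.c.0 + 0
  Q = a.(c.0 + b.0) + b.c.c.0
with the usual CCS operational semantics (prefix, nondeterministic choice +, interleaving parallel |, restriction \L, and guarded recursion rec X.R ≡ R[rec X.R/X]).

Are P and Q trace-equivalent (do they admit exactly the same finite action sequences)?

traces(P) = traces(Q)

P's transition system — 5 states:
  p0 = a.(c.0 + b.0) + b.c.c.0 + 0 ⊢ -a-> p1, -b-> p2
  p1 = c.0 + b.0 ⊢ -b-> p3, -c-> p3
  p2 = c.c.0 ⊢ -c-> p4
  p3 = 0 ⊢ deadlocked
  p4 = c.0 ⊢ -c-> p3
Q's transition system — 5 states:
  q0 = a.(c.0 + b.0) + b.c.c.0 ⊢ -a-> q1, -b-> q2
  q1 = c.0 + b.0 ⊢ -b-> q3, -c-> q3
  q2 = c.c.0 ⊢ -c-> q4
  q3 = 0 ⊢ deadlocked
  q4 = c.0 ⊢ -c-> q3
Coarsest stable partition (strong bisimilarity classes):
  B0 = {p0, q0}
  B1 = {p2, q2}
  B2 = {p4, q4}
  B3 = {p3, q3}
  B4 = {p1, q1}
p0 ∈ B0, q0 ∈ B0 → same block
Bisimilar ⇒ trace-equivalent.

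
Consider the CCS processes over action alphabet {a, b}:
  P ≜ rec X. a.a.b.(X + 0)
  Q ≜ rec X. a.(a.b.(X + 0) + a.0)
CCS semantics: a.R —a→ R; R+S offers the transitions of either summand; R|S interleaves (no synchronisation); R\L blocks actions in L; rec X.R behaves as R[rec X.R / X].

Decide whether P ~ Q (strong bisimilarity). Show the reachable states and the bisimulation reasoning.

P's transition system — 4 states:
  m0 = rec X. a.a.b.(X + 0) → ··a··> m1
  m1 = a.b.((rec X. a.a.b.(X + 0)) + 0) → ··a··> m2
  m2 = b.((rec X. a.a.b.(X + 0)) + 0) → ··b··> m3
  m3 = (rec X. a.a.b.(X + 0)) + 0 → ··a··> m1
Q's transition system — 5 states:
  n0 = rec X. a.(a.b.(X + 0) + a.0) → ··a··> n1
  n1 = a.b.((rec X. a.(a.b.(X + 0) + a.0)) + 0) + a.0 → ··a··> n2, ··a··> n3
  n2 = 0 → ∅
  n3 = b.((rec X. a.(a.b.(X + 0) + a.0)) + 0) → ··b··> n4
  n4 = (rec X. a.(a.b.(X + 0) + a.0)) + 0 → ··a··> n1
Bisimilarity quotient blocks:
  B0 = {m0, m3}
  B1 = {m1}
  B2 = {m2}
  B3 = {n0, n4}
  B4 = {n1}
  B5 = {n2}
  B6 = {n3}
m0 ∈ B0, n0 ∈ B3 → different blocks

NO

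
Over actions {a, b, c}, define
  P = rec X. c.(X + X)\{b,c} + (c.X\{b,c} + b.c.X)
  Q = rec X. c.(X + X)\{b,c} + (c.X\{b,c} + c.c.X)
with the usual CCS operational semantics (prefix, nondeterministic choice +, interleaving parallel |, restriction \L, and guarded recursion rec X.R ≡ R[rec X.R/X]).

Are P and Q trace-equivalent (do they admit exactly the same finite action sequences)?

P's transition system — 4 states:
  s0 = rec X. c.(X + X)\{b,c} + (c.X\{b,c} + b.c.X) :: --b--▸ s1, --c--▸ s2, --c--▸ s3
  s1 = c.(rec X. c.(X + X)\{b,c} + (c.X\{b,c} + b.c.X)) :: --c--▸ s0
  s2 = ((rec X. c.(X + X)\{b,c} + (c.X\{b,c} + b.c.X)) + (rec X. c.(X + X)\{b,c} + (c.X\{b,c} + b.c.X)))\{b,c} :: stopped
  s3 = (rec X. c.(X + X)\{b,c} + (c.X\{b,c} + b.c.X))\{b,c} :: stopped
Q's transition system — 4 states:
  t0 = rec X. c.(X + X)\{b,c} + (c.X\{b,c} + c.c.X) :: --c--▸ t1, --c--▸ t2, --c--▸ t3
  t1 = ((rec X. c.(X + X)\{b,c} + (c.X\{b,c} + c.c.X)) + (rec X. c.(X + X)\{b,c} + (c.X\{b,c} + c.c.X)))\{b,c} :: stopped
  t2 = (rec X. c.(X + X)\{b,c} + (c.X\{b,c} + c.c.X))\{b,c} :: stopped
  t3 = c.(rec X. c.(X + X)\{b,c} + (c.X\{b,c} + c.c.X)) :: --c--▸ t0
Trace ⟨b⟩ through P, begin at {s0}:
  after b @ step 1: {s1}
  P completes σ.
Trace ⟨b⟩ through Q, begin at {t0}:
  after b @ step 1: ∅  — Q cannot continue

traces(P) ≠ traces(Q) — witness ⟨b⟩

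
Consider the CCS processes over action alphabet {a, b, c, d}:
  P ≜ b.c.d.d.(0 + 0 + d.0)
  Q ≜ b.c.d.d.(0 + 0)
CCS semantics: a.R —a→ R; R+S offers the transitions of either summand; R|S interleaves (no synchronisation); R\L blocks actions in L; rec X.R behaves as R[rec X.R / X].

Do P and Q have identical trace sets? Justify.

NO — witness ⟨bcddd⟩

P's transition system — 6 states:
  u0 = b.c.d.d.(0 + 0 + d.0) :: =b=> u1
  u1 = c.d.d.(0 + 0 + d.0) :: =c=> u2
  u2 = d.d.(0 + 0 + d.0) :: =d=> u3
  u3 = d.(0 + 0 + d.0) :: =d=> u4
  u4 = 0 + 0 + d.0 :: =d=> u5
  u5 = 0 :: deadlocked
Q's transition system — 5 states:
  v0 = b.c.d.d.(0 + 0) :: =b=> v1
  v1 = c.d.d.(0 + 0) :: =c=> v2
  v2 = d.d.(0 + 0) :: =d=> v3
  v3 = d.(0 + 0) :: =d=> v4
  v4 = 0 + 0 :: deadlocked
Executing bcddd from P (initial set {u0}):
  step 1 (b): {u1}
  step 2 (c): {u2}
  step 3 (d): {u3}
  step 4 (d): {u4}
  step 5 (d): {u5}
  — P admits the full trace.
Executing bcddd from Q (initial set {v0}):
  step 1 (b): {v1}
  step 2 (c): {v2}
  step 3 (d): {v3}
  step 4 (d): {v4}
  step 5 (d): ∅ (Q stuck)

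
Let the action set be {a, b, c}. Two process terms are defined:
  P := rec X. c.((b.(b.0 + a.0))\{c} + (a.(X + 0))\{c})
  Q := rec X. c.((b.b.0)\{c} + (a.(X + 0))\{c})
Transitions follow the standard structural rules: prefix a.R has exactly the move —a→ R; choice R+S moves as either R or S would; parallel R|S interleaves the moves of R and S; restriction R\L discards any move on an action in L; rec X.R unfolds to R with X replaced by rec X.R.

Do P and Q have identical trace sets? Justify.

LTS(P): 5 reachable states
  s0 = rec X. c.((b.(b.0 + a.0))\{c} + (a.(X + 0))\{c}) | —c→ s1
  s1 = (b.(b.0 + a.0))\{c} + (a.((rec X. c.((b.(b.0 + a.0))\{c} + (a.(X + 0))\{c})) + 0))\{c} | —a→ s2, —b→ s3
  s2 = ((rec X. c.((b.(b.0 + a.0))\{c} + (a.(X + 0))\{c})) + 0)\{c} | (no moves)
  s3 = (b.0 + a.0)\{c} | —a→ s4, —b→ s4
  s4 = 0\{c} | (no moves)
LTS(Q): 5 reachable states
  t0 = rec X. c.((b.b.0)\{c} + (a.(X + 0))\{c}) | —c→ t1
  t1 = (b.b.0)\{c} + (a.((rec X. c.((b.b.0)\{c} + (a.(X + 0))\{c})) + 0))\{c} | —a→ t2, —b→ t3
  t2 = ((rec X. c.((b.b.0)\{c} + (a.(X + 0))\{c})) + 0)\{c} | (no moves)
  t3 = (b.0)\{c} | —b→ t4
  t4 = 0\{c} | (no moves)
Executing cba from P (initial set {s0}):
  step 1 (c): {s1}
  step 2 (b): {s3}
  step 3 (a): {s4}
  ✓ P
Executing cba from Q (initial set {t0}):
  step 1 (c): {t1}
  step 2 (b): {t3}
  step 3 (a): ∅  — Q cannot continue

trace-distinct — witness ⟨cba⟩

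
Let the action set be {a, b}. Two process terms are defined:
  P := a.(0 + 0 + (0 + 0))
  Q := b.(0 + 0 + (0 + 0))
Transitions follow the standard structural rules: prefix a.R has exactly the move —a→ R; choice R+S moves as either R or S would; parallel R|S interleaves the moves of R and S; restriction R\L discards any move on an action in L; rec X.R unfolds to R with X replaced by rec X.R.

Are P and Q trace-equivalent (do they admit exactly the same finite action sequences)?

trace-distinct — witness ⟨a⟩

P's transition system — 2 states:
  u0 = a.(0 + 0 + (0 + 0)) → --a--▸ u1
  u1 = 0 + 0 + (0 + 0) → ·
Q's transition system — 2 states:
  v0 = b.(0 + 0 + (0 + 0)) → --b--▸ v1
  v1 = 0 + 0 + (0 + 0) → ·
Run σ = ⟨a⟩ on P: start {u0}
  step 1 (a): {u1}
  — P admits the full trace.
Run σ = ⟨a⟩ on Q: start {v0}
  step 1 (a): ∅  — Q cannot continue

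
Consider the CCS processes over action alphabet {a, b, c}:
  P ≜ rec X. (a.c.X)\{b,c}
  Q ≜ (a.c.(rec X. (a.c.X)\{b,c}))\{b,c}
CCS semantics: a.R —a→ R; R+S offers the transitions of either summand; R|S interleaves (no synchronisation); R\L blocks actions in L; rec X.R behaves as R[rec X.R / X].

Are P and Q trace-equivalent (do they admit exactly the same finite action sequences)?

traces(P) = traces(Q)

P's transition system — 2 states:
  s0 = rec X. (a.c.X)\{b,c} | =a=> s1
  s1 = (c.(rec X. (a.c.X)\{b,c}))\{b,c} | ·
Q's transition system — 2 states:
  t0 = (a.c.(rec X. (a.c.X)\{b,c}))\{b,c} | =a=> t1
  t1 = (c.(rec X. (a.c.X)\{b,c}))\{b,c} | ·
Bisimilarity quotient blocks:
  B0 = {s0, t0}
  B1 = {s1, t1}
s0 ∈ B0, t0 ∈ B0 → same block
Bisimilar ⇒ trace-equivalent.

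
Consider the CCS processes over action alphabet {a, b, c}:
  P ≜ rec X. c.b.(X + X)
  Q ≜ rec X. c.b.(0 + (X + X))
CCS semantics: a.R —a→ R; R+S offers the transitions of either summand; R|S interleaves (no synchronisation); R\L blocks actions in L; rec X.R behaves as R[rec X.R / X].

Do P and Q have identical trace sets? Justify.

Reachable graph of P (3 states):
  s0 = rec X. c.b.(X + X) :: -c-> s1
  s1 = b.((rec X. c.b.(X + X)) + (rec X. c.b.(X + X))) :: -b-> s2
  s2 = (rec X. c.b.(X + X)) + (rec X. c.b.(X + X)) :: -c-> s1
Reachable graph of Q (3 states):
  t0 = rec X. c.b.(0 + (X + X)) :: -c-> t1
  t1 = b.(0 + ((rec X. c.b.(0 + (X + X))) + (rec X. c.b.(0 + (X + X))))) :: -b-> t2
  t2 = 0 + ((rec X. c.b.(0 + (X + X))) + (rec X. c.b.(0 + (X + X)))) :: -c-> t1
Partition-refinement fixed point:
  B0 = {s0, s2, t0, t2}
  B1 = {s1, t1}
s0 ∈ B0, t0 ∈ B0 → same block
Bisimilar ⇒ trace-equivalent.

YES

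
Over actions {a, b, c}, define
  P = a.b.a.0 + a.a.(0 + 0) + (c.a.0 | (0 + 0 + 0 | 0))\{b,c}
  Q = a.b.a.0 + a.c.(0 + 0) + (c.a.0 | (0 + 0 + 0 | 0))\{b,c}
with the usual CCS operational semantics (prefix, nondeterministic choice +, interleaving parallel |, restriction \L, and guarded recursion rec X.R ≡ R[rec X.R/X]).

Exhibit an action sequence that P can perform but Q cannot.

LTS(P): 6 reachable states
  u0 = a.b.a.0 + a.a.(0 + 0) + (c.a.0 | (0 + 0 + 0 | 0))\{b,c} has moves —a→ u1, —a→ u2
  u1 = a.(0 + 0) has moves —a→ u3
  u2 = b.a.0 has moves —b→ u4
  u3 = 0 + 0 has moves deadlocked
  u4 = a.0 has moves —a→ u5
  u5 = 0 has moves deadlocked
LTS(Q): 6 reachable states
  v0 = a.b.a.0 + a.c.(0 + 0) + (c.a.0 | (0 + 0 + 0 | 0))\{b,c} has moves —a→ v1, —a→ v2
  v1 = b.a.0 has moves —b→ v3
  v2 = c.(0 + 0) has moves —c→ v4
  v3 = a.0 has moves —a→ v5
  v4 = 0 + 0 has moves deadlocked
  v5 = 0 has moves deadlocked
Run σ = ⟨aa⟩ on P: start {u0}
  [1] a ⇒ {u1, u2}
  [2] a ⇒ {u3}
  ✓ P
Run σ = ⟨aa⟩ on Q: start {v0}
  [1] a ⇒ {v1, v2}
  [2] a ⇒ ∅ (Q stuck)

aa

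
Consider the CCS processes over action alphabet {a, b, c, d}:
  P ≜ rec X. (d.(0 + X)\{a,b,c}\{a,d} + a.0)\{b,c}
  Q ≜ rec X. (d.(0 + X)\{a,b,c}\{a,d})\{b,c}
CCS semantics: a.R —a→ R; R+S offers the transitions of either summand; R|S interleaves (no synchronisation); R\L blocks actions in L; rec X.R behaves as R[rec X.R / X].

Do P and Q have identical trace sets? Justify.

P's transition system — 3 states:
  m0 = rec X. (d.(0 + X)\{a,b,c}\{a,d} + a.0)\{b,c} ⊢ --a--▸ m1, --d--▸ m2
  m1 = 0\{b,c} ⊢ ∅
  m2 = (0 + (rec X. (d.(0 + X)\{a,b,c}\{a,d} + a.0)\{b,c}))\{a,b,c}\{a,d}\{b,c} ⊢ ∅
Q's transition system — 2 states:
  n0 = rec X. (d.(0 + X)\{a,b,c}\{a,d})\{b,c} ⊢ --d--▸ n1
  n1 = (0 + (rec X. (d.(0 + X)\{a,b,c}\{a,d})\{b,c}))\{a,b,c}\{a,d}\{b,c} ⊢ ∅
Run σ = ⟨a⟩ on P: start {m0}
  step 1 (a): {m1}
  — P admits the full trace.
Run σ = ⟨a⟩ on Q: start {n0}
  step 1 (a): ∅  — Q cannot continue

trace-distinct — witness ⟨a⟩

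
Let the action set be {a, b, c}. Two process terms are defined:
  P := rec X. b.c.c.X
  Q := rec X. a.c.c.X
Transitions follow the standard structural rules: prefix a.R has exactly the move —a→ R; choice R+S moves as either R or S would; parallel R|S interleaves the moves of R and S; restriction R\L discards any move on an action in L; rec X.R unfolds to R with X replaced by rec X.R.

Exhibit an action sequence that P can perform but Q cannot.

P's transition system — 3 states:
  p0 = rec X. b.c.c.X | -b-> p1
  p1 = c.c.(rec X. b.c.c.X) | -c-> p2
  p2 = c.(rec X. b.c.c.X) | -c-> p0
Q's transition system — 3 states:
  q0 = rec X. a.c.c.X | -a-> q1
  q1 = c.c.(rec X. a.c.c.X) | -c-> q2
  q2 = c.(rec X. a.c.c.X) | -c-> q0
Executing b from P (initial set {p0}):
  step 1 (b): {p1}
  — P admits the full trace.
Executing b from Q (initial set {q0}):
  step 1 (b): no successor for Q

b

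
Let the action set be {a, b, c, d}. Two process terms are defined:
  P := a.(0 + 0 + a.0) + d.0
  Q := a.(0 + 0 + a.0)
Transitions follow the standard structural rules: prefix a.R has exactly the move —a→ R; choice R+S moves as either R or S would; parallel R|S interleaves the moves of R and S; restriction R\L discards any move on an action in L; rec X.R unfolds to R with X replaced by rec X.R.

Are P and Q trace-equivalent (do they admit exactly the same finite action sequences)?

traces(P) ≠ traces(Q) — witness ⟨d⟩

Reachable graph of P (3 states):
  s0 = a.(0 + 0 + a.0) + d.0 :: --a--▸ s1, --d--▸ s2
  s1 = 0 + 0 + a.0 :: --a--▸ s2
  s2 = 0 :: (no moves)
Reachable graph of Q (3 states):
  t0 = a.(0 + 0 + a.0) :: --a--▸ t1
  t1 = 0 + 0 + a.0 :: --a--▸ t2
  t2 = 0 :: (no moves)
Trace ⟨d⟩ through P, begin at {s0}:
  after d @ step 1: {s2}
  ✓ P
Trace ⟨d⟩ through Q, begin at {t0}:
  after d @ step 1: ∅  — Q cannot continue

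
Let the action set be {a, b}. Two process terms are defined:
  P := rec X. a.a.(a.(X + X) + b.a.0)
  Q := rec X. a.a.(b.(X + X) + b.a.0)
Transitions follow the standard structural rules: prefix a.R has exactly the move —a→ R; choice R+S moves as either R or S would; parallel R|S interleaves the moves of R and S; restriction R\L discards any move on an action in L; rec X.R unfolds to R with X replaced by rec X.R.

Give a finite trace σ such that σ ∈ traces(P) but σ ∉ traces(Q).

aaa

P's transition system — 6 states:
  m0 = rec X. a.a.(a.(X + X) + b.a.0) ⊢ ··a··> m1
  m1 = a.(a.((rec X. a.a.(a.(X + X) + b.a.0)) + (rec X. a.a.(a.(X + X) + b.a.0))) + b.a.0) ⊢ ··a··> m2
  m2 = a.((rec X. a.a.(a.(X + X) + b.a.0)) + (rec X. a.a.(a.(X + X) + b.a.0))) + b.a.0 ⊢ ··a··> m3, ··b··> m4
  m3 = (rec X. a.a.(a.(X + X) + b.a.0)) + (rec X. a.a.(a.(X + X) + b.a.0)) ⊢ ··a··> m1
  m4 = a.0 ⊢ ··a··> m5
  m5 = 0 ⊢ stopped
Q's transition system — 6 states:
  n0 = rec X. a.a.(b.(X + X) + b.a.0) ⊢ ··a··> n1
  n1 = a.(b.((rec X. a.a.(b.(X + X) + b.a.0)) + (rec X. a.a.(b.(X + X) + b.a.0))) + b.a.0) ⊢ ··a··> n2
  n2 = b.((rec X. a.a.(b.(X + X) + b.a.0)) + (rec X. a.a.(b.(X + X) + b.a.0))) + b.a.0 ⊢ ··b··> n3, ··b··> n4
  n3 = (rec X. a.a.(b.(X + X) + b.a.0)) + (rec X. a.a.(b.(X + X) + b.a.0)) ⊢ ··a··> n1
  n4 = a.0 ⊢ ··a··> n5
  n5 = 0 ⊢ stopped
Executing aaa from P (initial set {m0}):
  after a @ step 1: {m1}
  after a @ step 2: {m2}
  after a @ step 3: {m3}
  — P admits the full trace.
Executing aaa from Q (initial set {n0}):
  after a @ step 1: {n1}
  after a @ step 2: {n2}
  after a @ step 3: ∅ (Q stuck)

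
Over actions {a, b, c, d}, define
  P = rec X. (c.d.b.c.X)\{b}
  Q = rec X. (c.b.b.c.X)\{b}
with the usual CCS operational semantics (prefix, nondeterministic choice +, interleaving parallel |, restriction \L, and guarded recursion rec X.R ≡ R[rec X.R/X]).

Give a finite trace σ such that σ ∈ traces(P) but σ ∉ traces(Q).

cd

Reachable graph of P (3 states):
  m0 = rec X. (c.d.b.c.X)\{b} → -c-> m1
  m1 = (d.b.c.(rec X. (c.d.b.c.X)\{b}))\{b} → -d-> m2
  m2 = (b.c.(rec X. (c.d.b.c.X)\{b}))\{b} → stopped
Reachable graph of Q (2 states):
  n0 = rec X. (c.b.b.c.X)\{b} → -c-> n1
  n1 = (b.b.c.(rec X. (c.b.b.c.X)\{b}))\{b} → stopped
Run σ = ⟨cd⟩ on P: start {m0}
  step 1 (c): {m1}
  step 2 (d): {m2}
  ✓ P
Run σ = ⟨cd⟩ on Q: start {n0}
  step 1 (c): {n1}
  step 2 (d): ∅ (Q stuck)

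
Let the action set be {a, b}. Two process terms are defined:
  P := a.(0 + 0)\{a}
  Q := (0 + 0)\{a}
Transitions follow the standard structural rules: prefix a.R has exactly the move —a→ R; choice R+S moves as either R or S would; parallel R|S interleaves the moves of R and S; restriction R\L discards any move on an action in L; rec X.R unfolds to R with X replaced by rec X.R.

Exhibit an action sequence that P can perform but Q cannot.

a

LTS(P): 2 reachable states
  m0 = a.(0 + 0)\{a} | =a=> m1
  m1 = (0 + 0)\{a} | stopped
LTS(Q): 1 reachable states
  n0 = (0 + 0)\{a} | stopped
Executing a from P (initial set {m0}):
  step 1 (a): {m1}
  — P admits the full trace.
Executing a from Q (initial set {n0}):
  step 1 (a): ∅ (Q stuck)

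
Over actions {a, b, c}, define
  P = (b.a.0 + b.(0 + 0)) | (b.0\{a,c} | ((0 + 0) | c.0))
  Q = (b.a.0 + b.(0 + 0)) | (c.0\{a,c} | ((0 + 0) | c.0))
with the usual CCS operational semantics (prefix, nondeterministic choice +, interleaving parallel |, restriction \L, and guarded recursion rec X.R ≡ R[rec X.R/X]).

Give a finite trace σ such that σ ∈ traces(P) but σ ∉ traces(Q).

bb

LTS(P): 16 reachable states
  s0 = (b.a.0 + b.(0 + 0)) | (b.0\{a,c} | ((0 + 0) | c.0)) | —b→ s1, —b→ s2, —b→ s3, —c→ s4
  s1 = (0 + 0) | (b.0\{a,c} | ((0 + 0) | c.0)) | —b→ s5, —c→ s6
  s2 = (b.a.0 + b.(0 + 0)) | (0\{a,c} | ((0 + 0) | c.0)) | —b→ s5, —b→ s7, —c→ s8
  s3 = a.0 | (b.0\{a,c} | ((0 + 0) | c.0)) | —a→ s9, —b→ s7, —c→ s10
  s4 = (b.a.0 + b.(0 + 0)) | (b.0\{a,c} | ((0 + 0) | 0)) | —b→ s10, —b→ s6, —b→ s8
  s5 = (0 + 0) | (0\{a,c} | ((0 + 0) | c.0)) | —c→ s11
  s6 = (0 + 0) | (b.0\{a,c} | ((0 + 0) | 0)) | —b→ s11
  s7 = a.0 | (0\{a,c} | ((0 + 0) | c.0)) | —a→ s12, —c→ s13
  s8 = (b.a.0 + b.(0 + 0)) | (0\{a,c} | ((0 + 0) | 0)) | —b→ s11, —b→ s13
  s9 = 0 | (b.0\{a,c} | ((0 + 0) | c.0)) | —b→ s12, —c→ s14
  s10 = a.0 | (b.0\{a,c} | ((0 + 0) | 0)) | —a→ s14, —b→ s13
  s11 = (0 + 0) | (0\{a,c} | ((0 + 0) | 0)) | stopped
  s12 = 0 | (0\{a,c} | ((0 + 0) | c.0)) | —c→ s15
  s13 = a.0 | (0\{a,c} | ((0 + 0) | 0)) | —a→ s15
  s14 = 0 | (b.0\{a,c} | ((0 + 0) | 0)) | —b→ s15
  s15 = 0 | (0\{a,c} | ((0 + 0) | 0)) | stopped
LTS(Q): 16 reachable states
  t0 = (b.a.0 + b.(0 + 0)) | (c.0\{a,c} | ((0 + 0) | c.0)) | —b→ t1, —b→ t2, —c→ t3, —c→ t4
  t1 = (0 + 0) | (c.0\{a,c} | ((0 + 0) | c.0)) | —c→ t5, —c→ t6
  t2 = a.0 | (c.0\{a,c} | ((0 + 0) | c.0)) | —a→ t7, —c→ t8, —c→ t9
  t3 = (b.a.0 + b.(0 + 0)) | (0\{a,c} | ((0 + 0) | c.0)) | —b→ t5, —b→ t8, —c→ t10
  t4 = (b.a.0 + b.(0 + 0)) | (c.0\{a,c} | ((0 + 0) | 0)) | —b→ t6, —b→ t9, —c→ t10
  t5 = (0 + 0) | (0\{a,c} | ((0 + 0) | c.0)) | —c→ t11
  t6 = (0 + 0) | (c.0\{a,c} | ((0 + 0) | 0)) | —c→ t11
  t7 = 0 | (c.0\{a,c} | ((0 + 0) | c.0)) | —c→ t12, —c→ t13
  t8 = a.0 | (0\{a,c} | ((0 + 0) | c.0)) | —a→ t12, —c→ t14
  t9 = a.0 | (c.0\{a,c} | ((0 + 0) | 0)) | —a→ t13, —c→ t14
  t10 = (b.a.0 + b.(0 + 0)) | (0\{a,c} | ((0 + 0) | 0)) | —b→ t11, —b→ t14
  t11 = (0 + 0) | (0\{a,c} | ((0 + 0) | 0)) | stopped
  t12 = 0 | (0\{a,c} | ((0 + 0) | c.0)) | —c→ t15
  t13 = 0 | (c.0\{a,c} | ((0 + 0) | 0)) | —c→ t15
  t14 = a.0 | (0\{a,c} | ((0 + 0) | 0)) | —a→ t15
  t15 = 0 | (0\{a,c} | ((0 + 0) | 0)) | stopped
Executing bb from P (initial set {s0}):
  step 1 (b): {s1, s2, s3}
  step 2 (b): {s5, s7}
  — P admits the full trace.
Executing bb from Q (initial set {t0}):
  step 1 (b): {t1, t2}
  step 2 (b): no successor for Q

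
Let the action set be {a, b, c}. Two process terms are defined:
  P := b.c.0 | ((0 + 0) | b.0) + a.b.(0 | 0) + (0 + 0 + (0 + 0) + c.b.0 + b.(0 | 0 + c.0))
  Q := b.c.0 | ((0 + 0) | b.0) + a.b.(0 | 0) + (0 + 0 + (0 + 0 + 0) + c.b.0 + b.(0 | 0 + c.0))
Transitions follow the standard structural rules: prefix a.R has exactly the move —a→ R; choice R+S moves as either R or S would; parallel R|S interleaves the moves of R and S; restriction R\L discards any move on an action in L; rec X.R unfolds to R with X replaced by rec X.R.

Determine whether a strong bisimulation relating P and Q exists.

Reachable graph of P (11 states):
  m0 = b.c.0 | ((0 + 0) | b.0) + a.b.(0 | 0) + (0 + 0 + (0 + 0) + c.b.0 + b.(0 | 0 + c.0)) :: =a=> m1, =b=> m2, =b=> m3, =b=> m4, =c=> m5
  m1 = b.(0 | 0) :: =b=> m6
  m2 = 0 | 0 + c.0 :: =c=> m7
  m3 = b.c.0 | ((0 + 0) | 0) :: =b=> m8
  m4 = c.0 | ((0 + 0) | b.0) :: =b=> m8, =c=> m9
  m5 = b.0 :: =b=> m7
  m6 = 0 | 0 :: ∅
  m7 = 0 :: ∅
  m8 = c.0 | ((0 + 0) | 0) :: =c=> m10
  m9 = 0 | ((0 + 0) | b.0) :: =b=> m10
  m10 = 0 | ((0 + 0) | 0) :: ∅
Reachable graph of Q (11 states):
  n0 = b.c.0 | ((0 + 0) | b.0) + a.b.(0 | 0) + (0 + 0 + (0 + 0 + 0) + c.b.0 + b.(0 | 0 + c.0)) :: =a=> n1, =b=> n2, =b=> n3, =b=> n4, =c=> n5
  n1 = b.(0 | 0) :: =b=> n6
  n2 = 0 | 0 + c.0 :: =c=> n7
  n3 = b.c.0 | ((0 + 0) | 0) :: =b=> n8
  n4 = c.0 | ((0 + 0) | b.0) :: =b=> n8, =c=> n9
  n5 = b.0 :: =b=> n7
  n6 = 0 | 0 :: ∅
  n7 = 0 :: ∅
  n8 = c.0 | ((0 + 0) | 0) :: =c=> n10
  n9 = 0 | ((0 + 0) | b.0) :: =b=> n10
  n10 = 0 | ((0 + 0) | 0) :: ∅
Partition-refinement fixed point:
  B0 = {m0, n0}
  B1 = {m3, n3}
  B2 = {m2, m8, n2, n8}
  B3 = {m10, m6, m7, n10, n6, n7}
  B4 = {m1, m5, m9, n1, n5, n9}
  B5 = {m4, n4}
m0 ∈ B0, n0 ∈ B0 → same block

YES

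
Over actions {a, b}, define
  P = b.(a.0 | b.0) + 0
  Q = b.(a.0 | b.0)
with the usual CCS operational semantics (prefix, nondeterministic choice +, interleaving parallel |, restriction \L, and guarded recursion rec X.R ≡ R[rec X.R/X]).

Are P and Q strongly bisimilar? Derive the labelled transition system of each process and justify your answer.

YES

LTS(P): 5 reachable states
  m0 = b.(a.0 | b.0) + 0 | ··b··> m1
  m1 = a.0 | b.0 | ··a··> m2, ··b··> m3
  m2 = 0 | b.0 | ··b··> m4
  m3 = a.0 | 0 | ··a··> m4
  m4 = 0 | 0 | deadlocked
LTS(Q): 5 reachable states
  n0 = b.(a.0 | b.0) | ··b··> n1
  n1 = a.0 | b.0 | ··a··> n2, ··b··> n3
  n2 = 0 | b.0 | ··b··> n4
  n3 = a.0 | 0 | ··a··> n4
  n4 = 0 | 0 | deadlocked
Coarsest stable partition (strong bisimilarity classes):
  B0 = {m0, n0}
  B1 = {m1, n1}
  B2 = {m2, n2}
  B3 = {m4, n4}
  B4 = {m3, n3}
m0 ∈ B0, n0 ∈ B0 → same block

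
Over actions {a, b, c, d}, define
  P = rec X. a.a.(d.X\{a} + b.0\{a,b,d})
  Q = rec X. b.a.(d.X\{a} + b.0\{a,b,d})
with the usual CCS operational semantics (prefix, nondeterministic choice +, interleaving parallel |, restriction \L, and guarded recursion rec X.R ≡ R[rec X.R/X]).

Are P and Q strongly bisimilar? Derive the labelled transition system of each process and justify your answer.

P's transition system — 5 states:
  u0 = rec X. a.a.(d.X\{a} + b.0\{a,b,d}) :: —a→ u1
  u1 = a.(d.(rec X. a.a.(d.X\{a} + b.0\{a,b,d}))\{a} + b.0\{a,b,d}) :: —a→ u2
  u2 = d.(rec X. a.a.(d.X\{a} + b.0\{a,b,d}))\{a} + b.0\{a,b,d} :: —b→ u3, —d→ u4
  u3 = 0\{a,b,d} :: stopped
  u4 = (rec X. a.a.(d.X\{a} + b.0\{a,b,d}))\{a} :: stopped
Q's transition system — 6 states:
  v0 = rec X. b.a.(d.X\{a} + b.0\{a,b,d}) :: —b→ v1
  v1 = a.(d.(rec X. b.a.(d.X\{a} + b.0\{a,b,d}))\{a} + b.0\{a,b,d}) :: —a→ v2
  v2 = d.(rec X. b.a.(d.X\{a} + b.0\{a,b,d}))\{a} + b.0\{a,b,d} :: —b→ v3, —d→ v4
  v3 = 0\{a,b,d} :: stopped
  v4 = (rec X. b.a.(d.X\{a} + b.0\{a,b,d}))\{a} :: —b→ v5
  v5 = (a.(d.(rec X. b.a.(d.X\{a} + b.0\{a,b,d}))\{a} + b.0\{a,b,d}))\{a} :: stopped
Bisimilarity quotient blocks:
  B0 = {u0}
  B1 = {u1}
  B2 = {u2}
  B3 = {u3, u4, v3, v5}
  B4 = {v0}
  B5 = {v1}
  B6 = {v2}
  B7 = {v4}
u0 ∈ B0, v0 ∈ B4 → different blocks

not bisimilar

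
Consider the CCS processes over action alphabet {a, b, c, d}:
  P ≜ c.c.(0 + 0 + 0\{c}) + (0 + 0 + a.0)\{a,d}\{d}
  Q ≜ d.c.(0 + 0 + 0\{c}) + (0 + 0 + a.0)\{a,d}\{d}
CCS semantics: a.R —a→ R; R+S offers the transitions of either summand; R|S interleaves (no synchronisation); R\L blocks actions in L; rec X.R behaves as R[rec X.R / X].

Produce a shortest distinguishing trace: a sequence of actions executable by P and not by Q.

c

LTS(P): 3 reachable states
  m0 = c.c.(0 + 0 + 0\{c}) + (0 + 0 + a.0)\{a,d}\{d} → -c-> m1
  m1 = c.(0 + 0 + 0\{c}) → -c-> m2
  m2 = 0 + 0 + 0\{c} → ·
LTS(Q): 3 reachable states
  n0 = d.c.(0 + 0 + 0\{c}) + (0 + 0 + a.0)\{a,d}\{d} → -d-> n1
  n1 = c.(0 + 0 + 0\{c}) → -c-> n2
  n2 = 0 + 0 + 0\{c} → ·
Executing c from P (initial set {m0}):
  step 1 (c): {m1}
  ✓ P
Executing c from Q (initial set {n0}):
  step 1 (c): ∅ (Q stuck)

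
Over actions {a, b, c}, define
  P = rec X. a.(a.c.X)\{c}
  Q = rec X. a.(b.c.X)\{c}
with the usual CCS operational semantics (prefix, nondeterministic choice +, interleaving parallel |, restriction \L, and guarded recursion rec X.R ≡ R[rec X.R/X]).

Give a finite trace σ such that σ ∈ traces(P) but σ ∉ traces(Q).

aa

LTS(P): 3 reachable states
  s0 = rec X. a.(a.c.X)\{c} → --a--▸ s1
  s1 = (a.c.(rec X. a.(a.c.X)\{c}))\{c} → --a--▸ s2
  s2 = (c.(rec X. a.(a.c.X)\{c}))\{c} → stopped
LTS(Q): 3 reachable states
  t0 = rec X. a.(b.c.X)\{c} → --a--▸ t1
  t1 = (b.c.(rec X. a.(b.c.X)\{c}))\{c} → --b--▸ t2
  t2 = (c.(rec X. a.(b.c.X)\{c}))\{c} → stopped
Trace ⟨aa⟩ through P, begin at {s0}:
  after a @ step 1: {s1}
  after a @ step 2: {s2}
  P completes σ.
Trace ⟨aa⟩ through Q, begin at {t0}:
  after a @ step 1: {t1}
  after a @ step 2: ∅ (Q stuck)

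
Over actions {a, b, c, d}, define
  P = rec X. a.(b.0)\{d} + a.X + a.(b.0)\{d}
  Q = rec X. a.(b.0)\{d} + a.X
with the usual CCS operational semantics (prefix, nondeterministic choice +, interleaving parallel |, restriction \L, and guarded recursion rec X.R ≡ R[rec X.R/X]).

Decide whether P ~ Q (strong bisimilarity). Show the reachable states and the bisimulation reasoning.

P ~ Q

LTS(P): 3 reachable states
  p0 = rec X. a.(b.0)\{d} + a.X + a.(b.0)\{d} :: ··a··> p0, ··a··> p1
  p1 = (b.0)\{d} :: ··b··> p2
  p2 = 0\{d} :: (no moves)
LTS(Q): 3 reachable states
  q0 = rec X. a.(b.0)\{d} + a.X :: ··a··> q0, ··a··> q1
  q1 = (b.0)\{d} :: ··b··> q2
  q2 = 0\{d} :: (no moves)
Coarsest stable partition (strong bisimilarity classes):
  B0 = {p0, q0}
  B1 = {p1, q1}
  B2 = {p2, q2}
p0 ∈ B0, q0 ∈ B0 → same block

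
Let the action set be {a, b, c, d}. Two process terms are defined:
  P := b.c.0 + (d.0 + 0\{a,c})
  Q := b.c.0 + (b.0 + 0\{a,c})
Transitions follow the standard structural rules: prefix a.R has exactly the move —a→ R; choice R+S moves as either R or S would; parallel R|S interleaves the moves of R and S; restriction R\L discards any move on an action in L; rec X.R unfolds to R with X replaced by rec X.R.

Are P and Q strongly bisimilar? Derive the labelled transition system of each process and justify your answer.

not bisimilar

P's transition system — 3 states:
  m0 = b.c.0 + (d.0 + 0\{a,c}) | -b-> m1, -d-> m2
  m1 = c.0 | -c-> m2
  m2 = 0 | ·
Q's transition system — 3 states:
  n0 = b.c.0 + (b.0 + 0\{a,c}) | -b-> n1, -b-> n2
  n1 = 0 | ·
  n2 = c.0 | -c-> n1
Bisimilarity quotient blocks:
  B0 = {m0}
  B1 = {m1, n2}
  B2 = {m2, n1}
  B3 = {n0}
m0 ∈ B0, n0 ∈ B3 → different blocks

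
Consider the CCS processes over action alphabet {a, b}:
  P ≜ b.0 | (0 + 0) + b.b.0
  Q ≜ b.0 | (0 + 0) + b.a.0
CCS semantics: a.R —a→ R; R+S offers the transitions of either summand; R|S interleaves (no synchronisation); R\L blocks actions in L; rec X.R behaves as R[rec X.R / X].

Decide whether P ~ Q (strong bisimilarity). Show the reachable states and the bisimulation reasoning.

not bisimilar

P's transition system — 4 states:
  m0 = b.0 | (0 + 0) + b.b.0 :: =b=> m1, =b=> m2
  m1 = 0 | (0 + 0) :: deadlocked
  m2 = b.0 :: =b=> m3
  m3 = 0 :: deadlocked
Q's transition system — 4 states:
  n0 = b.0 | (0 + 0) + b.a.0 :: =b=> n1, =b=> n2
  n1 = 0 | (0 + 0) :: deadlocked
  n2 = a.0 :: =a=> n3
  n3 = 0 :: deadlocked
Coarsest stable partition (strong bisimilarity classes):
  B0 = {m0}
  B1 = {m1, m3, n1, n3}
  B2 = {m2}
  B3 = {n0}
  B4 = {n2}
m0 ∈ B0, n0 ∈ B3 → different blocks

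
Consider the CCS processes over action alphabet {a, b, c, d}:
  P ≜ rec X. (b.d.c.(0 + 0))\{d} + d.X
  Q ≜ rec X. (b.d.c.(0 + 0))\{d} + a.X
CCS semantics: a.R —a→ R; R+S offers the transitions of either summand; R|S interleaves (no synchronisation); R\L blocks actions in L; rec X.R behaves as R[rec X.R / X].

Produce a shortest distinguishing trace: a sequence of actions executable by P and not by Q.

d

P's transition system — 2 states:
  m0 = rec X. (b.d.c.(0 + 0))\{d} + d.X | --b--▸ m1, --d--▸ m0
  m1 = (d.c.(0 + 0))\{d} | (no moves)
Q's transition system — 2 states:
  n0 = rec X. (b.d.c.(0 + 0))\{d} + a.X | --a--▸ n0, --b--▸ n1
  n1 = (d.c.(0 + 0))\{d} | (no moves)
Run σ = ⟨d⟩ on P: start {m0}
  [1] d ⇒ {m0}
  — P admits the full trace.
Run σ = ⟨d⟩ on Q: start {n0}
  [1] d ⇒ no successor for Q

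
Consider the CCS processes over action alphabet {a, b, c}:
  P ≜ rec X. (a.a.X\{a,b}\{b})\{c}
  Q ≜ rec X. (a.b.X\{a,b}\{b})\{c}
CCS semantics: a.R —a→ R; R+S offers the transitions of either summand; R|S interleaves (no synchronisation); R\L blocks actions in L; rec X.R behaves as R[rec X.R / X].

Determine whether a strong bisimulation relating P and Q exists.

P ≁ Q

LTS(P): 3 reachable states
  s0 = rec X. (a.a.X\{a,b}\{b})\{c} :: -a-> s1
  s1 = (a.(rec X. (a.a.X\{a,b}\{b})\{c})\{a,b}\{b})\{c} :: -a-> s2
  s2 = (rec X. (a.a.X\{a,b}\{b})\{c})\{a,b}\{b}\{c} :: (no moves)
LTS(Q): 3 reachable states
  t0 = rec X. (a.b.X\{a,b}\{b})\{c} :: -a-> t1
  t1 = (b.(rec X. (a.b.X\{a,b}\{b})\{c})\{a,b}\{b})\{c} :: -b-> t2
  t2 = (rec X. (a.b.X\{a,b}\{b})\{c})\{a,b}\{b}\{c} :: (no moves)
Partition-refinement fixed point:
  B0 = {s0}
  B1 = {s1}
  B2 = {s2, t2}
  B3 = {t0}
  B4 = {t1}
s0 ∈ B0, t0 ∈ B3 → different blocks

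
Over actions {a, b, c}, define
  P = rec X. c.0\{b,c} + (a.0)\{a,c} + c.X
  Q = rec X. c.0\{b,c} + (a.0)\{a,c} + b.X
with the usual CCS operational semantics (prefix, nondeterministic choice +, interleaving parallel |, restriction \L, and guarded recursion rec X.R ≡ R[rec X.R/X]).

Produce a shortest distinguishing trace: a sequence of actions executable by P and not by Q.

cc

P's transition system — 2 states:
  s0 = rec X. c.0\{b,c} + (a.0)\{a,c} + c.X :: =c=> s0, =c=> s1
  s1 = 0\{b,c} :: ·
Q's transition system — 2 states:
  t0 = rec X. c.0\{b,c} + (a.0)\{a,c} + b.X :: =b=> t0, =c=> t1
  t1 = 0\{b,c} :: ·
Trace ⟨cc⟩ through P, begin at {s0}:
  [1] c ⇒ {s0, s1}
  [2] c ⇒ {s0, s1}
  ✓ P
Trace ⟨cc⟩ through Q, begin at {t0}:
  [1] c ⇒ {t1}
  [2] c ⇒ ∅ (Q stuck)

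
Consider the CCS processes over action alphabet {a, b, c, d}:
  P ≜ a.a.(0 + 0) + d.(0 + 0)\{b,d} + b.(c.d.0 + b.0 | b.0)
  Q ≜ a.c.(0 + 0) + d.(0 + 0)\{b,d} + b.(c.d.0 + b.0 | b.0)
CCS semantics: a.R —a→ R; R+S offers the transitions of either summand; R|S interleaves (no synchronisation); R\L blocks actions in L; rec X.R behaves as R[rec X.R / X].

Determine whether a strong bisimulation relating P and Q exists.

P ≁ Q

P's transition system — 10 states:
  s0 = a.a.(0 + 0) + d.(0 + 0)\{b,d} + b.(c.d.0 + b.0 | b.0) :: --a--▸ s1, --b--▸ s2, --d--▸ s3
  s1 = a.(0 + 0) :: --a--▸ s4
  s2 = c.d.0 + b.0 | b.0 :: --b--▸ s5, --b--▸ s6, --c--▸ s7
  s3 = (0 + 0)\{b,d} :: ∅
  s4 = 0 + 0 :: ∅
  s5 = 0 | b.0 :: --b--▸ s8
  s6 = b.0 | 0 :: --b--▸ s8
  s7 = d.0 :: --d--▸ s9
  s8 = 0 | 0 :: ∅
  s9 = 0 :: ∅
Q's transition system — 10 states:
  t0 = a.c.(0 + 0) + d.(0 + 0)\{b,d} + b.(c.d.0 + b.0 | b.0) :: --a--▸ t1, --b--▸ t2, --d--▸ t3
  t1 = c.(0 + 0) :: --c--▸ t4
  t2 = c.d.0 + b.0 | b.0 :: --b--▸ t5, --b--▸ t6, --c--▸ t7
  t3 = (0 + 0)\{b,d} :: ∅
  t4 = 0 + 0 :: ∅
  t5 = 0 | b.0 :: --b--▸ t8
  t6 = b.0 | 0 :: --b--▸ t8
  t7 = d.0 :: --d--▸ t9
  t8 = 0 | 0 :: ∅
  t9 = 0 :: ∅
Partition-refinement fixed point:
  B0 = {s0}
  B1 = {s2, t2}
  B2 = {s5, s6, t5, t6}
  B3 = {s3, s4, s8, s9, t3, t4, t8, t9}
  B4 = {s7, t7}
  B5 = {s1}
  B6 = {t0}
  B7 = {t1}
s0 ∈ B0, t0 ∈ B6 → different blocks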